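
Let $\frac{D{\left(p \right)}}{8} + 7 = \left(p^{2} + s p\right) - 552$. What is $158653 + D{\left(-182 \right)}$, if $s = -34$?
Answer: $468677$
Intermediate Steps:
$D{\left(p \right)} = -4472 - 272 p + 8 p^{2}$ ($D{\left(p \right)} = -56 + 8 \left(\left(p^{2} - 34 p\right) - 552\right) = -56 + 8 \left(-552 + p^{2} - 34 p\right) = -56 - \left(4416 - 8 p^{2} + 272 p\right) = -4472 - 272 p + 8 p^{2}$)
$158653 + D{\left(-182 \right)} = 158653 - \left(-45032 - 264992\right) = 158653 + \left(-4472 + 49504 + 8 \cdot 33124\right) = 158653 + \left(-4472 + 49504 + 264992\right) = 158653 + 310024 = 468677$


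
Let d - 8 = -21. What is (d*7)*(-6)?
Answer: 546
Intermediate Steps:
d = -13 (d = 8 - 21 = -13)
(d*7)*(-6) = -13*7*(-6) = -91*(-6) = 546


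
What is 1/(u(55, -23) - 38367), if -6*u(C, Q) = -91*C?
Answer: -6/225197 ≈ -2.6643e-5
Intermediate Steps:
u(C, Q) = 91*C/6 (u(C, Q) = -(-91)*C/6 = 91*C/6)
1/(u(55, -23) - 38367) = 1/((91/6)*55 - 38367) = 1/(5005/6 - 38367) = 1/(-225197/6) = -6/225197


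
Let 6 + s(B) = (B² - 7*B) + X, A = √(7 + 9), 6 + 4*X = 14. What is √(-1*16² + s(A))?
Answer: 4*I*√17 ≈ 16.492*I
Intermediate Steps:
X = 2 (X = -3/2 + (¼)*14 = -3/2 + 7/2 = 2)
A = 4 (A = √16 = 4)
s(B) = -4 + B² - 7*B (s(B) = -6 + ((B² - 7*B) + 2) = -6 + (2 + B² - 7*B) = -4 + B² - 7*B)
√(-1*16² + s(A)) = √(-1*16² + (-4 + 4² - 7*4)) = √(-1*256 + (-4 + 16 - 28)) = √(-256 - 16) = √(-272) = 4*I*√17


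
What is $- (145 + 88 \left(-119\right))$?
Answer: $10327$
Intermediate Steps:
$- (145 + 88 \left(-119\right)) = - (145 - 10472) = \left(-1\right) \left(-10327\right) = 10327$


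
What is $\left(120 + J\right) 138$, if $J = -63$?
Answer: $7866$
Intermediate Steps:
$\left(120 + J\right) 138 = \left(120 - 63\right) 138 = 57 \cdot 138 = 7866$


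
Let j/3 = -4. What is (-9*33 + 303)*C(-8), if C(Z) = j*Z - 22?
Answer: 444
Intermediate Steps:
j = -12 (j = 3*(-4) = -12)
C(Z) = -22 - 12*Z (C(Z) = -12*Z - 22 = -22 - 12*Z)
(-9*33 + 303)*C(-8) = (-9*33 + 303)*(-22 - 12*(-8)) = (-297 + 303)*(-22 + 96) = 6*74 = 444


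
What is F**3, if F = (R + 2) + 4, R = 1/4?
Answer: 15625/64 ≈ 244.14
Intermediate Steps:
R = 1/4 ≈ 0.25000
F = 25/4 (F = (1/4 + 2) + 4 = 9/4 + 4 = 25/4 ≈ 6.2500)
F**3 = (25/4)**3 = 15625/64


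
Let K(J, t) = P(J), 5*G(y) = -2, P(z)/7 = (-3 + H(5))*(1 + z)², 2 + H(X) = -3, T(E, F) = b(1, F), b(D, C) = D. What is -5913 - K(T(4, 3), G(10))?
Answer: -5689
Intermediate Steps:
T(E, F) = 1
H(X) = -5 (H(X) = -2 - 3 = -5)
P(z) = -56*(1 + z)² (P(z) = 7*((-3 - 5)*(1 + z)²) = 7*(-8*(1 + z)²) = -56*(1 + z)²)
G(y) = -⅖ (G(y) = (⅕)*(-2) = -⅖)
K(J, t) = -56*(1 + J)²
-5913 - K(T(4, 3), G(10)) = -5913 - (-56)*(1 + 1)² = -5913 - (-56)*2² = -5913 - (-56)*4 = -5913 - 1*(-224) = -5913 + 224 = -5689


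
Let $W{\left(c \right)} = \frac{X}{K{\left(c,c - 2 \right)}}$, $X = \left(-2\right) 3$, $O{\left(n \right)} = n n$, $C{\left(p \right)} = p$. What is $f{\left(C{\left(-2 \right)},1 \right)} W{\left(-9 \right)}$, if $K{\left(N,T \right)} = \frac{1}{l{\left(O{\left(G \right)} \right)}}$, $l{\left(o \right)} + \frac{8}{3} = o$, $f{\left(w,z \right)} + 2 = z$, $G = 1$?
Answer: $-10$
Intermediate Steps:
$f{\left(w,z \right)} = -2 + z$
$O{\left(n \right)} = n^{2}$
$l{\left(o \right)} = - \frac{8}{3} + o$
$K{\left(N,T \right)} = - \frac{3}{5}$ ($K{\left(N,T \right)} = \frac{1}{- \frac{8}{3} + 1^{2}} = \frac{1}{- \frac{8}{3} + 1} = \frac{1}{- \frac{5}{3}} = - \frac{3}{5}$)
$X = -6$
$W{\left(c \right)} = 10$ ($W{\left(c \right)} = - \frac{6}{- \frac{3}{5}} = \left(-6\right) \left(- \frac{5}{3}\right) = 10$)
$f{\left(C{\left(-2 \right)},1 \right)} W{\left(-9 \right)} = \left(-2 + 1\right) 10 = \left(-1\right) 10 = -10$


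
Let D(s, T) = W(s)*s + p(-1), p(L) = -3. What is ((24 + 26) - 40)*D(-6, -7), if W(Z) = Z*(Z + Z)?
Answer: -4350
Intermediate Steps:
W(Z) = 2*Z**2 (W(Z) = Z*(2*Z) = 2*Z**2)
D(s, T) = -3 + 2*s**3 (D(s, T) = (2*s**2)*s - 3 = 2*s**3 - 3 = -3 + 2*s**3)
((24 + 26) - 40)*D(-6, -7) = ((24 + 26) - 40)*(-3 + 2*(-6)**3) = (50 - 40)*(-3 + 2*(-216)) = 10*(-3 - 432) = 10*(-435) = -4350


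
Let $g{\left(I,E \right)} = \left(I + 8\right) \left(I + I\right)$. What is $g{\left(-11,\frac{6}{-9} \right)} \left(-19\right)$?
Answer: $-1254$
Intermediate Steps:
$g{\left(I,E \right)} = 2 I \left(8 + I\right)$ ($g{\left(I,E \right)} = \left(8 + I\right) 2 I = 2 I \left(8 + I\right)$)
$g{\left(-11,\frac{6}{-9} \right)} \left(-19\right) = 2 \left(-11\right) \left(8 - 11\right) \left(-19\right) = 2 \left(-11\right) \left(-3\right) \left(-19\right) = 66 \left(-19\right) = -1254$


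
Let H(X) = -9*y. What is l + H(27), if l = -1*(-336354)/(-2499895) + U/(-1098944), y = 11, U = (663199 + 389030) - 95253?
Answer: -17171199387801/171702788180 ≈ -100.01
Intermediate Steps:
U = 956976 (U = 1052229 - 95253 = 956976)
H(X) = -99 (H(X) = -9*11 = -99)
l = -172623357981/171702788180 (l = -1*(-336354)/(-2499895) + 956976/(-1098944) = 336354*(-1/2499895) + 956976*(-1/1098944) = -336354/2499895 - 59811/68684 = -172623357981/171702788180 ≈ -1.0054)
l + H(27) = -172623357981/171702788180 - 99 = -17171199387801/171702788180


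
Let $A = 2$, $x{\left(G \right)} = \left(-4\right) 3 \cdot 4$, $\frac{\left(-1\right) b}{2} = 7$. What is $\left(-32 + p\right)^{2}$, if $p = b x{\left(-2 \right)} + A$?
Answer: $412164$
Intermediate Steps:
$b = -14$ ($b = \left(-2\right) 7 = -14$)
$x{\left(G \right)} = -48$ ($x{\left(G \right)} = \left(-12\right) 4 = -48$)
$p = 674$ ($p = \left(-14\right) \left(-48\right) + 2 = 672 + 2 = 674$)
$\left(-32 + p\right)^{2} = \left(-32 + 674\right)^{2} = 642^{2} = 412164$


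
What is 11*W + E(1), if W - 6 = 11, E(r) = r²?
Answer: 188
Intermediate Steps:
W = 17 (W = 6 + 11 = 17)
11*W + E(1) = 11*17 + 1² = 187 + 1 = 188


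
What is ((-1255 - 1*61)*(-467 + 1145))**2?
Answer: 796106493504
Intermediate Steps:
((-1255 - 1*61)*(-467 + 1145))**2 = ((-1255 - 61)*678)**2 = (-1316*678)**2 = (-892248)**2 = 796106493504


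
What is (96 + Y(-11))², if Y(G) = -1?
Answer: 9025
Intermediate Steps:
(96 + Y(-11))² = (96 - 1)² = 95² = 9025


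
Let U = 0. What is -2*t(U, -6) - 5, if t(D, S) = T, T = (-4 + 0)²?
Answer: -37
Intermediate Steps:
T = 16 (T = (-4)² = 16)
t(D, S) = 16
-2*t(U, -6) - 5 = -2*16 - 5 = -32 - 5 = -37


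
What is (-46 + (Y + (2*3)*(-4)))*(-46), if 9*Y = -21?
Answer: 9982/3 ≈ 3327.3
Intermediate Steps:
Y = -7/3 (Y = (⅑)*(-21) = -7/3 ≈ -2.3333)
(-46 + (Y + (2*3)*(-4)))*(-46) = (-46 + (-7/3 + (2*3)*(-4)))*(-46) = (-46 + (-7/3 + 6*(-4)))*(-46) = (-46 + (-7/3 - 24))*(-46) = (-46 - 79/3)*(-46) = -217/3*(-46) = 9982/3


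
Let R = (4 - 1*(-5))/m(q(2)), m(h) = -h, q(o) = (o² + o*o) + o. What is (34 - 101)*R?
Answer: 603/10 ≈ 60.300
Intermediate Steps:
q(o) = o + 2*o² (q(o) = (o² + o²) + o = 2*o² + o = o + 2*o²)
R = -9/10 (R = (4 - 1*(-5))/((-2*(1 + 2*2))) = (4 + 5)/((-2*(1 + 4))) = 9/((-2*5)) = 9/((-1*10)) = 9/(-10) = 9*(-⅒) = -9/10 ≈ -0.90000)
(34 - 101)*R = (34 - 101)*(-9/10) = -67*(-9/10) = 603/10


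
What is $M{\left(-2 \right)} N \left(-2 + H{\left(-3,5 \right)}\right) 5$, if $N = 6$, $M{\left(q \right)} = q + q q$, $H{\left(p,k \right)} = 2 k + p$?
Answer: $300$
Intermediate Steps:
$H{\left(p,k \right)} = p + 2 k$
$M{\left(q \right)} = q + q^{2}$
$M{\left(-2 \right)} N \left(-2 + H{\left(-3,5 \right)}\right) 5 = - 2 \left(1 - 2\right) 6 \left(-2 + \left(-3 + 2 \cdot 5\right)\right) 5 = \left(-2\right) \left(-1\right) 6 \left(-2 + \left(-3 + 10\right)\right) 5 = 2 \cdot 6 \left(-2 + 7\right) 5 = 12 \cdot 5 \cdot 5 = 12 \cdot 25 = 300$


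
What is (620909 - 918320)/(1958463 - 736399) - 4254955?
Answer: -5199827624531/1222064 ≈ -4.2550e+6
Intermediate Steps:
(620909 - 918320)/(1958463 - 736399) - 4254955 = -297411/1222064 - 4254955 = -5199827624531/1222064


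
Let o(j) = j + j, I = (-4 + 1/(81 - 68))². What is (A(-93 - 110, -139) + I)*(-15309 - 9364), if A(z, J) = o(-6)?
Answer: -14137629/169 ≈ -83655.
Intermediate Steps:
I = 2601/169 (I = (-4 + 1/13)² = (-51/13)² = 2601/169 ≈ 15.391)
o(j) = 2*j
A(z, J) = -12 (A(z, J) = 2*(-6) = -12)
(A(-93 - 110, -139) + I)*(-15309 - 9364) = (-12 + 2601/169)*(-15309 - 9364) = (573/169)*(-24673) = -14137629/169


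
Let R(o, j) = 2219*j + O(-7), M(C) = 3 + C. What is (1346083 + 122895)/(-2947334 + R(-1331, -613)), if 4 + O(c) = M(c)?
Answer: -1468978/4307589 ≈ -0.34102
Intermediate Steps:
O(c) = -1 + c (O(c) = -4 + (3 + c) = -1 + c)
R(o, j) = -8 + 2219*j (R(o, j) = 2219*j + (-1 - 7) = 2219*j - 8 = -8 + 2219*j)
(1346083 + 122895)/(-2947334 + R(-1331, -613)) = (1346083 + 122895)/(-2947334 + (-8 + 2219*(-613))) = 1468978/(-2947334 + (-8 - 1360247)) = 1468978/(-2947334 - 1360255) = 1468978/(-4307589) = 1468978*(-1/4307589) = -1468978/4307589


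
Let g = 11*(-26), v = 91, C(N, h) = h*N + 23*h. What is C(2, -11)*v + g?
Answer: -25311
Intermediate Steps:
C(N, h) = 23*h + N*h (C(N, h) = N*h + 23*h = 23*h + N*h)
g = -286
C(2, -11)*v + g = -11*(23 + 2)*91 - 286 = -11*25*91 - 286 = -275*91 - 286 = -25025 - 286 = -25311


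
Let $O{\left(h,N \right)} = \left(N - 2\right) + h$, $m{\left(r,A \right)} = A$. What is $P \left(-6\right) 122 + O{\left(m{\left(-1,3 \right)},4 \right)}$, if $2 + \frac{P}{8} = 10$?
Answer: $-46843$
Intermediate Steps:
$P = 64$ ($P = -16 + 8 \cdot 10 = -16 + 80 = 64$)
$O{\left(h,N \right)} = -2 + N + h$ ($O{\left(h,N \right)} = \left(-2 + N\right) + h = -2 + N + h$)
$P \left(-6\right) 122 + O{\left(m{\left(-1,3 \right)},4 \right)} = 64 \left(-6\right) 122 + \left(-2 + 4 + 3\right) = \left(-384\right) 122 + 5 = -46848 + 5 = -46843$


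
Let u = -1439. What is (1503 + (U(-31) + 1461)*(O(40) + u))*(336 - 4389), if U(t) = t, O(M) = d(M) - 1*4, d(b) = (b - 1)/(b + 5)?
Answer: 8352210293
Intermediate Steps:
d(b) = (-1 + b)/(5 + b)
O(M) = -4 + (-1 + M)/(5 + M) (O(M) = (-1 + M)/(5 + M) - 1*4 = (-1 + M)/(5 + M) - 4 = -4 + (-1 + M)/(5 + M))
(1503 + (U(-31) + 1461)*(O(40) + u))*(336 - 4389) = (1503 + (-31 + 1461)*(3*(-7 - 1*40)/(5 + 40) - 1439))*(336 - 4389) = (1503 + 1430*(3*(-7 - 40)/45 - 1439))*(-4053) = (1503 + 1430*(3*(1/45)*(-47) - 1439))*(-4053) = (1503 + 1430*(-47/15 - 1439))*(-4053) = (1503 + 1430*(-21632/15))*(-4053) = (1503 - 6186752/3)*(-4053) = -6182243/3*(-4053) = 8352210293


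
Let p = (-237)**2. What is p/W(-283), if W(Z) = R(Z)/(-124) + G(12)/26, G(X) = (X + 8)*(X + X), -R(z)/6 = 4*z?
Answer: -2515123/1626 ≈ -1546.8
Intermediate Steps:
R(z) = -24*z
G(X) = 2*X*(8 + X) (G(X) = (8 + X)*(2*X) = 2*X*(8 + X))
W(Z) = 240/13 + 6*Z/31 (W(Z) = -24*Z/(-124) + (2*12*(8 + 12))/26 = -24*Z*(-1/124) + (2*12*20)*(1/26) = 6*Z/31 + 480*(1/26) = 6*Z/31 + 240/13 = 240/13 + 6*Z/31)
p = 56169
p/W(-283) = 56169/(240/13 + (6/31)*(-283)) = 56169/(240/13 - 1698/31) = 56169/(-14634/403) = 56169*(-403/14634) = -2515123/1626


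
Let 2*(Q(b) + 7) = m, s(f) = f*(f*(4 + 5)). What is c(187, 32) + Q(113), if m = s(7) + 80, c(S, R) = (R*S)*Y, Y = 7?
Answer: 84283/2 ≈ 42142.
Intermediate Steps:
s(f) = 9*f**2 (s(f) = f*(f*9) = f*(9*f) = 9*f**2)
c(S, R) = 7*R*S (c(S, R) = (R*S)*7 = 7*R*S)
m = 521 (m = 9*7**2 + 80 = 9*49 + 80 = 441 + 80 = 521)
Q(b) = 507/2 (Q(b) = -7 + (1/2)*521 = -7 + 521/2 = 507/2)
c(187, 32) + Q(113) = 7*32*187 + 507/2 = 41888 + 507/2 = 84283/2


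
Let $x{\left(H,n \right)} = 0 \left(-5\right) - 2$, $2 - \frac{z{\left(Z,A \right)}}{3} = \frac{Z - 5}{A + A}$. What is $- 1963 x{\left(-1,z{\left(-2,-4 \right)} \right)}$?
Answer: $3926$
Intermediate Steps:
$z{\left(Z,A \right)} = 6 - \frac{3 \left(-5 + Z\right)}{2 A}$ ($z{\left(Z,A \right)} = 6 - 3 \frac{Z - 5}{A + A} = 6 - 3 \frac{-5 + Z}{2 A} = 6 - \frac{3 \left(-5 + Z\right)}{2 A}$)
$x{\left(H,n \right)} = -2$ ($x{\left(H,n \right)} = 0 - 2 = -2$)
$- 1963 x{\left(-1,z{\left(-2,-4 \right)} \right)} = \left(-1963\right) \left(-2\right) = 3926$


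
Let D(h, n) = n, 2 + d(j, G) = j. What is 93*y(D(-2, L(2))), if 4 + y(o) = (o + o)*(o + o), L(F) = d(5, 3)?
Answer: 2976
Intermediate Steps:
d(j, G) = -2 + j
L(F) = 3 (L(F) = -2 + 5 = 3)
y(o) = -4 + 4*o² (y(o) = -4 + (o + o)*(o + o) = -4 + (2*o)*(2*o) = -4 + 4*o²)
93*y(D(-2, L(2))) = 93*(-4 + 4*3²) = 93*(-4 + 4*9) = 93*(-4 + 36) = 93*32 = 2976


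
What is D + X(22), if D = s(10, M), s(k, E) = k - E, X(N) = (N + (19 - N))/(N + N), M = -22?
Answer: 1427/44 ≈ 32.432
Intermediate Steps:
X(N) = 19/(2*N) (X(N) = 19/((2*N)) = 19*(1/(2*N)) = 19/(2*N))
D = 32 (D = 10 - 1*(-22) = 10 + 22 = 32)
D + X(22) = 32 + (19/2)/22 = 32 + (19/2)*(1/22) = 32 + 19/44 = 1427/44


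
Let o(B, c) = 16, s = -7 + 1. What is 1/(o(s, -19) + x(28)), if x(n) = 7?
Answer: 1/23 ≈ 0.043478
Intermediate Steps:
s = -6
1/(o(s, -19) + x(28)) = 1/(16 + 7) = 1/23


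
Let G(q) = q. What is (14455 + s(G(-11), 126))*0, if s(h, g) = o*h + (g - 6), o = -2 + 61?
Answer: 0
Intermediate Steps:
o = 59
s(h, g) = -6 + g + 59*h (s(h, g) = 59*h + (g - 6) = 59*h + (-6 + g) = -6 + g + 59*h)
(14455 + s(G(-11), 126))*0 = (14455 + (-6 + 126 + 59*(-11)))*0 = (14455 + (-6 + 126 - 649))*0 = (14455 - 529)*0 = 13926*0 = 0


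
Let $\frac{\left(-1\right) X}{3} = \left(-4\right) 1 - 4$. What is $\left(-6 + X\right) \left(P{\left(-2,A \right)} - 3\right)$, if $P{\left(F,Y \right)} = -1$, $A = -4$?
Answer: $-72$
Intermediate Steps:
$X = 24$ ($X = - 3 \left(\left(-4\right) 1 - 4\right) = - 3 \left(-4 - 4\right) = \left(-3\right) \left(-8\right) = 24$)
$\left(-6 + X\right) \left(P{\left(-2,A \right)} - 3\right) = \left(-6 + 24\right) \left(-1 - 3\right) = 18 \left(-4\right) = -72$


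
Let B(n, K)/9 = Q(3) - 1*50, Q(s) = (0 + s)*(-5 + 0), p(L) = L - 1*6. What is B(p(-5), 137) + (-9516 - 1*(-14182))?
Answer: 4081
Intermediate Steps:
p(L) = -6 + L (p(L) = L - 6 = -6 + L)
Q(s) = -5*s (Q(s) = s*(-5) = -5*s)
B(n, K) = -585 (B(n, K) = 9*(-5*3 - 1*50) = 9*(-15 - 50) = 9*(-65) = -585)
B(p(-5), 137) + (-9516 - 1*(-14182)) = -585 + (-9516 - 1*(-14182)) = -585 + (-9516 + 14182) = -585 + 4666 = 4081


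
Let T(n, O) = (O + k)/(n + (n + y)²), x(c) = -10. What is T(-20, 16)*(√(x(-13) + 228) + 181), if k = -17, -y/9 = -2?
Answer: 181/16 + √218/16 ≈ 12.235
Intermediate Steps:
y = 18 (y = -9*(-2) = 18)
T(n, O) = (-17 + O)/(n + (18 + n)²) (T(n, O) = (O - 17)/(n + (n + 18)²) = (-17 + O)/(n + (18 + n)²))
T(-20, 16)*(√(x(-13) + 228) + 181) = ((-17 + 16)/(-20 + (18 - 20)²))*(√(-10 + 228) + 181) = (-1/(-20 + (-2)²))*(√218 + 181) = (-1/(-20 + 4))*(181 + √218) = (-1/(-16))*(181 + √218) = (-1/16*(-1))*(181 + √218) = (181 + √218)/16 = 181/16 + √218/16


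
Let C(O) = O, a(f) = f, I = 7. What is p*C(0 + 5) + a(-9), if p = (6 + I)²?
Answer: 836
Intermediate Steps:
p = 169 (p = (6 + 7)² = 13² = 169)
p*C(0 + 5) + a(-9) = 169*(0 + 5) - 9 = 169*5 - 9 = 845 - 9 = 836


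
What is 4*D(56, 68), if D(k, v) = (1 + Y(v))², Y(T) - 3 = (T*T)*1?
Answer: 85673536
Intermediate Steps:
Y(T) = 3 + T² (Y(T) = 3 + (T*T)*1 = 3 + T²*1 = 3 + T²)
D(k, v) = (4 + v²)² (D(k, v) = (1 + (3 + v²))² = (4 + v²)²)
4*D(56, 68) = 4*(4 + 68²)² = 4*(4 + 4624)² = 4*4628² = 4*21418384 = 85673536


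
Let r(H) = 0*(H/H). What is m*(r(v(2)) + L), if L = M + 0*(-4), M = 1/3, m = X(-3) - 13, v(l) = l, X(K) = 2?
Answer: -11/3 ≈ -3.6667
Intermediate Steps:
m = -11 (m = 2 - 13 = -11)
r(H) = 0 (r(H) = 0*1 = 0)
M = 1/3 ≈ 0.33333
L = 1/3 (L = 1/3 + 0*(-4) = 1/3 + 0 = 1/3 ≈ 0.33333)
m*(r(v(2)) + L) = -11*(0 + 1/3) = -11*1/3 = -11/3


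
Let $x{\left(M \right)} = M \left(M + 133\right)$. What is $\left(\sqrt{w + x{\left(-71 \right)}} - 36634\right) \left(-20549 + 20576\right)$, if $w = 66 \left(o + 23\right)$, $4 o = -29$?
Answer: $-989118 + \frac{135 i \sqrt{538}}{2} \approx -9.8912 \cdot 10^{5} + 1565.7 i$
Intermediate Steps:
$o = - \frac{29}{4}$ ($o = \frac{1}{4} \left(-29\right) = - \frac{29}{4} \approx -7.25$)
$x{\left(M \right)} = M \left(133 + M\right)$
$w = \frac{2079}{2}$ ($w = 66 \left(- \frac{29}{4} + 23\right) = 66 \cdot \frac{63}{4} = \frac{2079}{2} \approx 1039.5$)
$\left(\sqrt{w + x{\left(-71 \right)}} - 36634\right) \left(-20549 + 20576\right) = \left(\sqrt{\frac{2079}{2} - 71 \left(133 - 71\right)} - 36634\right) \left(-20549 + 20576\right) = \left(\sqrt{\frac{2079}{2} - 4402} - 36634\right) 27 = \left(\sqrt{- \frac{6725}{2}} - 36634\right) 27 = \left(\frac{5 i \sqrt{538}}{2} - 36634\right) 27 = \left(-36634 + \frac{5 i \sqrt{538}}{2}\right) 27 = -989118 + \frac{135 i \sqrt{538}}{2}$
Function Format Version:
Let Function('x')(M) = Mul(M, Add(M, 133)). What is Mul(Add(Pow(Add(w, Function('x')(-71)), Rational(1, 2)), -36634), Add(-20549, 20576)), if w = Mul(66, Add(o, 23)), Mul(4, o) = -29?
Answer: Add(-989118, Mul(Rational(135, 2), I, Pow(538, Rational(1, 2)))) ≈ Add(-9.8912e+5, Mul(1565.7, I))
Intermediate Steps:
o = Rational(-29, 4) (o = Mul(Rational(1, 4), -29) = Rational(-29, 4) ≈ -7.2500)
Function('x')(M) = Mul(M, Add(133, M))
w = Rational(2079, 2) (w = Mul(66, Add(Rational(-29, 4), 23)) = Mul(66, Rational(63, 4)) = Rational(2079, 2) ≈ 1039.5)
Mul(Add(Pow(Add(w, Function('x')(-71)), Rational(1, 2)), -36634), Add(-20549, 20576)) = Mul(Add(Pow(Add(Rational(2079, 2), Mul(-71, Add(133, -71))), Rational(1, 2)), -36634), Add(-20549, 20576)) = Mul(Add(Pow(Add(Rational(2079, 2), Mul(-71, 62)), Rational(1, 2)), -36634), 27) = Mul(Add(Pow(Add(Rational(2079, 2), -4402), Rational(1, 2)), -36634), 27) = Mul(Add(Pow(Rational(-6725, 2), Rational(1, 2)), -36634), 27) = Mul(Add(Mul(Rational(5, 2), I, Pow(538, Rational(1, 2))), -36634), 27) = Mul(Add(-36634, Mul(Rational(5, 2), I, Pow(538, Rational(1, 2)))), 27) = Add(-989118, Mul(Rational(135, 2), I, Pow(538, Rational(1, 2))))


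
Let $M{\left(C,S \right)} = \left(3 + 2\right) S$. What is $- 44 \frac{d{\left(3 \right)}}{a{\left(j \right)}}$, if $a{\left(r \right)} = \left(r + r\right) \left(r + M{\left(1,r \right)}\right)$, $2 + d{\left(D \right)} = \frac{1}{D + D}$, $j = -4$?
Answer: $\frac{121}{288} \approx 0.42014$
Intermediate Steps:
$d{\left(D \right)} = -2 + \frac{1}{2 D}$ ($d{\left(D \right)} = -2 + \frac{1}{D + D} = -2 + \frac{1}{2 D}$)
$M{\left(C,S \right)} = 5 S$
$a{\left(r \right)} = 12 r^{2}$ ($a{\left(r \right)} = \left(r + r\right) \left(r + 5 r\right) = 2 r 6 r = 12 r^{2}$)
$- 44 \frac{d{\left(3 \right)}}{a{\left(j \right)}} = - 44 \frac{-2 + \frac{1}{2 \cdot 3}}{12 \left(-4\right)^{2}} = - 44 \frac{-2 + \frac{1}{2} \cdot \frac{1}{3}}{12 \cdot 16} = - 44 \frac{-2 + \frac{1}{6}}{192} = - 44 \left(\left(- \frac{11}{6}\right) \frac{1}{192}\right) = \left(-44\right) \left(- \frac{11}{1152}\right) = \frac{121}{288}$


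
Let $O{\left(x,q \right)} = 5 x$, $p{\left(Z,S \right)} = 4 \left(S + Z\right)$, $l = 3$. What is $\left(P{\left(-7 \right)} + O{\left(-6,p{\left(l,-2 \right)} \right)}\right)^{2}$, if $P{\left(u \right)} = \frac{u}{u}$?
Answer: $841$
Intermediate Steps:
$p{\left(Z,S \right)} = 4 S + 4 Z$
$P{\left(u \right)} = 1$
$\left(P{\left(-7 \right)} + O{\left(-6,p{\left(l,-2 \right)} \right)}\right)^{2} = \left(1 + 5 \left(-6\right)\right)^{2} = \left(1 - 30\right)^{2} = \left(-29\right)^{2} = 841$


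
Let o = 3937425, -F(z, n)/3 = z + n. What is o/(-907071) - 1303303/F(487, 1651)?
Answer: 385644570521/1939317798 ≈ 198.86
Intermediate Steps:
F(z, n) = -3*n - 3*z (F(z, n) = -3*(z + n) = -3*(n + z) = -3*n - 3*z)
o/(-907071) - 1303303/F(487, 1651) = 3937425/(-907071) - 1303303/(-3*1651 - 3*487) = 3937425*(-1/907071) - 1303303/(-4953 - 1461) = -1312475/302357 - 1303303/(-6414) = -1312475/302357 - 1303303*(-1/6414) = -1312475/302357 + 1303303/6414 = 385644570521/1939317798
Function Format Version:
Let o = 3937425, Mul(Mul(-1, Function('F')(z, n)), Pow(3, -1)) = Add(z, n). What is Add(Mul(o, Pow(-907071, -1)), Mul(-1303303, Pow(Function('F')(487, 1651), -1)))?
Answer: Rational(385644570521, 1939317798) ≈ 198.86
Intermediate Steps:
Function('F')(z, n) = Add(Mul(-3, n), Mul(-3, z)) (Function('F')(z, n) = Mul(-3, Add(z, n)) = Mul(-3, Add(n, z)) = Add(Mul(-3, n), Mul(-3, z)))
Add(Mul(o, Pow(-907071, -1)), Mul(-1303303, Pow(Function('F')(487, 1651), -1))) = Add(Mul(3937425, Pow(-907071, -1)), Mul(-1303303, Pow(Add(Mul(-3, 1651), Mul(-3, 487)), -1))) = Add(Mul(3937425, Rational(-1, 907071)), Mul(-1303303, Pow(Add(-4953, -1461), -1))) = Add(Rational(-1312475, 302357), Mul(-1303303, Pow(-6414, -1))) = Add(Rational(-1312475, 302357), Mul(-1303303, Rational(-1, 6414))) = Add(Rational(-1312475, 302357), Rational(1303303, 6414)) = Rational(385644570521, 1939317798)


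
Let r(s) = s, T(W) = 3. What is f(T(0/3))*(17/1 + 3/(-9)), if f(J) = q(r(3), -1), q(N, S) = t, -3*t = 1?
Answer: -50/9 ≈ -5.5556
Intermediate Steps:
t = -⅓ (t = -⅓*1 = -⅓ ≈ -0.33333)
q(N, S) = -⅓
f(J) = -⅓
f(T(0/3))*(17/1 + 3/(-9)) = -(17/1 + 3/(-9))/3 = -(17*1 + 3*(-⅑))/3 = -(17 - ⅓)/3 = -⅓*50/3 = -50/9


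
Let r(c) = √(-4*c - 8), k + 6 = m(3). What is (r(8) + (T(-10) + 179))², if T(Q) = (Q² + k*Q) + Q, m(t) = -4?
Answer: 136121 + 1476*I*√10 ≈ 1.3612e+5 + 4667.5*I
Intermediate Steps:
k = -10 (k = -6 - 4 = -10)
T(Q) = Q² - 9*Q (T(Q) = (Q² - 10*Q) + Q = Q² - 9*Q)
r(c) = √(-8 - 4*c)
(r(8) + (T(-10) + 179))² = (2*√(-2 - 1*8) + (-10*(-9 - 10) + 179))² = (2*√(-2 - 8) + (-10*(-19) + 179))² = (2*√(-10) + (190 + 179))² = (2*(I*√10) + 369)² = (2*I*√10 + 369)² = (369 + 2*I*√10)²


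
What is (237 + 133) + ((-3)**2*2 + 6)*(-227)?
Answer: -5078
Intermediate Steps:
(237 + 133) + ((-3)**2*2 + 6)*(-227) = 370 + (9*2 + 6)*(-227) = 370 + (18 + 6)*(-227) = 370 + 24*(-227) = 370 - 5448 = -5078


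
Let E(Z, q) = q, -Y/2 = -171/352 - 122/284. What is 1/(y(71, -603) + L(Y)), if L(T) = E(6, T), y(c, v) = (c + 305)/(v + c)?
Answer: 1661968/1868017 ≈ 0.88970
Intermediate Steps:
Y = 22877/12496 (Y = -2*(-171/352 - 122/284) = -2*(-171*1/352 - 122*1/284) = -2*(-171/352 - 61/142) = -2*(-22877/24992) = 22877/12496 ≈ 1.8307)
y(c, v) = (305 + c)/(c + v)
L(T) = T
1/(y(71, -603) + L(Y)) = 1/((305 + 71)/(71 - 603) + 22877/12496) = 1/(376/(-532) + 22877/12496) = 1/(-1/532*376 + 22877/12496) = 1/(-94/133 + 22877/12496) = 1/(1868017/1661968) = 1661968/1868017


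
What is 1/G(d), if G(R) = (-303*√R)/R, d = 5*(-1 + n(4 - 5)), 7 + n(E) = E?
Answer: -I*√5/101 ≈ -0.022139*I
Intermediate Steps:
n(E) = -7 + E
d = -45 (d = 5*(-1 + (-7 + (4 - 5))) = 5*(-1 + (-7 - 1)) = 5*(-1 - 8) = 5*(-9) = -45)
G(R) = -303/√R
1/G(d) = 1/(-(-101)*I*√5/5) = 1/(101*I*√5/5) = -I*√5/101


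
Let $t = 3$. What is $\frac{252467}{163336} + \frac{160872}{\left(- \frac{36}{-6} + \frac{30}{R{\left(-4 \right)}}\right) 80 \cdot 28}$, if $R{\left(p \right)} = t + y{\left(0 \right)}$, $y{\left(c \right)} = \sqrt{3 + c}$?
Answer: $\frac{33210019}{5860880} + \frac{6703 \sqrt{3}}{6832} \approx 7.3657$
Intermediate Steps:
$R{\left(p \right)} = 3 + \sqrt{3}$ ($R{\left(p \right)} = 3 + \sqrt{3 + 0} = 3 + \sqrt{3}$)
$\frac{252467}{163336} + \frac{160872}{\left(- \frac{36}{-6} + \frac{30}{R{\left(-4 \right)}}\right) 80 \cdot 28} = \frac{252467}{163336} + \frac{160872}{\left(- \frac{36}{-6} + \frac{30}{3 + \sqrt{3}}\right) 80 \cdot 28} = 252467 \cdot \frac{1}{163336} + \frac{160872}{\left(\left(-36\right) \left(- \frac{1}{6}\right) + \frac{30}{3 + \sqrt{3}}\right) 80 \cdot 28} = \frac{14851}{9608} + \frac{160872}{\left(6 + \frac{30}{3 + \sqrt{3}}\right) 80 \cdot 28} = \frac{14851}{9608} + \frac{160872}{\left(480 + \frac{2400}{3 + \sqrt{3}}\right) 28} = \frac{14851}{9608} + \frac{160872}{13440 + \frac{67200}{3 + \sqrt{3}}}$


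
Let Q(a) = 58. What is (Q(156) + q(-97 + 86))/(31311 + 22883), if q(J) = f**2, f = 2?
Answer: 31/27097 ≈ 0.0011440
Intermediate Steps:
q(J) = 4 (q(J) = 2**2 = 4)
(Q(156) + q(-97 + 86))/(31311 + 22883) = (58 + 4)/(31311 + 22883) = 62/54194 = 62*(1/54194) = 31/27097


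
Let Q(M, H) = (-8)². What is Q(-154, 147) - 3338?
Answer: -3274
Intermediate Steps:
Q(M, H) = 64
Q(-154, 147) - 3338 = 64 - 3338 = -3274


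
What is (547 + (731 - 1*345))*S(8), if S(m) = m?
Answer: 7464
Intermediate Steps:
(547 + (731 - 1*345))*S(8) = (547 + (731 - 1*345))*8 = (547 + (731 - 345))*8 = (547 + 386)*8 = 933*8 = 7464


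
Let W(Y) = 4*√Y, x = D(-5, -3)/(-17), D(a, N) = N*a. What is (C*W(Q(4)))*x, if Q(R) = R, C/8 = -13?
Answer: 12480/17 ≈ 734.12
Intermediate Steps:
C = -104 (C = 8*(-13) = -104)
x = -15/17 (x = -3*(-5)/(-17) = 15*(-1/17) = -15/17 ≈ -0.88235)
(C*W(Q(4)))*x = -416*√4*(-15/17) = -416*2*(-15/17) = -104*8*(-15/17) = -832*(-15/17) = 12480/17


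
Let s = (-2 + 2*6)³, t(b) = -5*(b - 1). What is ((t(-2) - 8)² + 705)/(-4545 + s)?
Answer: -754/3545 ≈ -0.21269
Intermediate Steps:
t(b) = 5 - 5*b (t(b) = -5*(-1 + b) = 5 - 5*b)
s = 1000 (s = (-2 + 12)³ = 10³ = 1000)
((t(-2) - 8)² + 705)/(-4545 + s) = (((5 - 5*(-2)) - 8)² + 705)/(-4545 + 1000) = (((5 + 10) - 8)² + 705)/(-3545) = ((15 - 8)² + 705)*(-1/3545) = (7² + 705)*(-1/3545) = (49 + 705)*(-1/3545) = 754*(-1/3545) = -754/3545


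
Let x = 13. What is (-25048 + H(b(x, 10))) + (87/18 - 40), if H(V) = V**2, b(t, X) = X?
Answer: -149899/6 ≈ -24983.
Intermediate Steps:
(-25048 + H(b(x, 10))) + (87/18 - 40) = (-25048 + 10**2) + (87/18 - 40) = (-25048 + 100) + (87*(1/18) - 40) = -24948 + (29/6 - 40) = -24948 - 211/6 = -149899/6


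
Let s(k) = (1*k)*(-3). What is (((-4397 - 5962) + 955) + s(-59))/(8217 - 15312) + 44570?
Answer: 316233377/7095 ≈ 44571.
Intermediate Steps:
s(k) = -3*k (s(k) = k*(-3) = -3*k)
(((-4397 - 5962) + 955) + s(-59))/(8217 - 15312) + 44570 = (((-4397 - 5962) + 955) - 3*(-59))/(8217 - 15312) + 44570 = ((-10359 + 955) + 177)/(-7095) + 44570 = (-9404 + 177)*(-1/7095) + 44570 = -9227*(-1/7095) + 44570 = 9227/7095 + 44570 = 316233377/7095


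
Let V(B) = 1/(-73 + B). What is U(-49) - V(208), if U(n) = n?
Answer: -6616/135 ≈ -49.007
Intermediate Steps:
U(-49) - V(208) = -49 - 1/(-73 + 208) = -49 - 1/135 = -6616/135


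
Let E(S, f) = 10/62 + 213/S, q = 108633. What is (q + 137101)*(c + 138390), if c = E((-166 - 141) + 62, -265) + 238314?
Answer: 703060087132468/7595 ≈ 9.2569e+10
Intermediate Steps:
E(S, f) = 5/31 + 213/S (E(S, f) = 10*(1/62) + 213/S = 5/31 + 213/S)
c = 1809989452/7595 (c = (5/31 + 213/((-166 - 141) + 62)) + 238314 = (5/31 + 213/(-307 + 62)) + 238314 = (5/31 + 213/(-245)) + 238314 = (5/31 + 213*(-1/245)) + 238314 = (5/31 - 213/245) + 238314 = -5378/7595 + 238314 = 1809989452/7595 ≈ 2.3831e+5)
(q + 137101)*(c + 138390) = (108633 + 137101)*(1809989452/7595 + 138390) = 245734*(2861061502/7595) = 703060087132468/7595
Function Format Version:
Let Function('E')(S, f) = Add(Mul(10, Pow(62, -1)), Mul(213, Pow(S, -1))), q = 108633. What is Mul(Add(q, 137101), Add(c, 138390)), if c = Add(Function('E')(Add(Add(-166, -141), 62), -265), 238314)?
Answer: Rational(703060087132468, 7595) ≈ 9.2569e+10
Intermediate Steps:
Function('E')(S, f) = Add(Rational(5, 31), Mul(213, Pow(S, -1))) (Function('E')(S, f) = Add(Mul(10, Rational(1, 62)), Mul(213, Pow(S, -1))) = Add(Rational(5, 31), Mul(213, Pow(S, -1))))
c = Rational(1809989452, 7595) (c = Add(Add(Rational(5, 31), Mul(213, Pow(Add(Add(-166, -141), 62), -1))), 238314) = Add(Add(Rational(5, 31), Mul(213, Pow(Add(-307, 62), -1))), 238314) = Add(Add(Rational(5, 31), Mul(213, Pow(-245, -1))), 238314) = Add(Add(Rational(5, 31), Mul(213, Rational(-1, 245))), 238314) = Add(Add(Rational(5, 31), Rational(-213, 245)), 238314) = Add(Rational(-5378, 7595), 238314) = Rational(1809989452, 7595) ≈ 2.3831e+5)
Mul(Add(q, 137101), Add(c, 138390)) = Mul(Add(108633, 137101), Add(Rational(1809989452, 7595), 138390)) = Mul(245734, Rational(2861061502, 7595)) = Rational(703060087132468, 7595)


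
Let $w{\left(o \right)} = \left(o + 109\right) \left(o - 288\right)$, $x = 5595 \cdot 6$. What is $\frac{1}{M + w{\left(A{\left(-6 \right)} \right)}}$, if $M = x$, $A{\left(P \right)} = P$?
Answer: $\frac{1}{3288} \approx 0.00030414$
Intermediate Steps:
$x = 33570$
$w{\left(o \right)} = \left(-288 + o\right) \left(109 + o\right)$ ($w{\left(o \right)} = \left(109 + o\right) \left(-288 + o\right) = \left(-288 + o\right) \left(109 + o\right)$)
$M = 33570$
$\frac{1}{M + w{\left(A{\left(-6 \right)} \right)}} = \frac{1}{33570 - \left(30318 - 36\right)} = \frac{1}{33570 + \left(-31392 + 36 + 1074\right)} = \frac{1}{33570 - 30282} = \frac{1}{3288}$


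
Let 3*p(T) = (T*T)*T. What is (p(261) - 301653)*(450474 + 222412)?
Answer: 3784898966364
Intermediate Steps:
p(T) = T**3/3 (p(T) = ((T*T)*T)/3 = (T**2*T)/3 = T**3/3)
(p(261) - 301653)*(450474 + 222412) = ((1/3)*261**3 - 301653)*(450474 + 222412) = ((1/3)*17779581 - 301653)*672886 = (5926527 - 301653)*672886 = 5624874*672886 = 3784898966364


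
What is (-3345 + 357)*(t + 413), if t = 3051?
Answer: -10350432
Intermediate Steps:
(-3345 + 357)*(t + 413) = (-3345 + 357)*(3051 + 413) = -2988*3464 = -10350432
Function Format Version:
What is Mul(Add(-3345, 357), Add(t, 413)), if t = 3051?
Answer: -10350432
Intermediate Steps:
Mul(Add(-3345, 357), Add(t, 413)) = Mul(Add(-3345, 357), Add(3051, 413)) = Mul(-2988, 3464) = -10350432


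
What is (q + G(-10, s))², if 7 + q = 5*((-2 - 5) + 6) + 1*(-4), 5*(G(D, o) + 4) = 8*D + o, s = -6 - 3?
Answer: 35721/25 ≈ 1428.8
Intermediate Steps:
s = -9
G(D, o) = -4 + o/5 + 8*D/5 (G(D, o) = -4 + (8*D + o)/5 = -4 + (o + 8*D)/5 = -4 + (o/5 + 8*D/5) = -4 + o/5 + 8*D/5)
q = -16 (q = -7 + (5*((-2 - 5) + 6) + 1*(-4)) = -7 + (5*(-7 + 6) - 4) = -7 + (5*(-1) - 4) = -7 + (-5 - 4) = -7 - 9 = -16)
(q + G(-10, s))² = (-16 + (-4 + (⅕)*(-9) + (8/5)*(-10)))² = (-16 + (-4 - 9/5 - 16))² = (-16 - 109/5)² = (-189/5)² = 35721/25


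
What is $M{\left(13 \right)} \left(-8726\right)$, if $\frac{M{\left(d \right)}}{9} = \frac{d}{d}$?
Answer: $-78534$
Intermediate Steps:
$M{\left(d \right)} = 9$ ($M{\left(d \right)} = 9 \frac{d}{d} = 9 \cdot 1 = 9$)
$M{\left(13 \right)} \left(-8726\right) = 9 \left(-8726\right) = -78534$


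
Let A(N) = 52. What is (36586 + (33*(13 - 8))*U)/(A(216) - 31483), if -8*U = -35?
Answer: -298463/251448 ≈ -1.1870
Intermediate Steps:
U = 35/8 (U = -⅛*(-35) = 35/8 ≈ 4.3750)
(36586 + (33*(13 - 8))*U)/(A(216) - 31483) = (36586 + (33*(13 - 8))*(35/8))/(52 - 31483) = (36586 + (33*5)*(35/8))/(-31431) = (36586 + 165*(35/8))*(-1/31431) = (36586 + 5775/8)*(-1/31431) = (298463/8)*(-1/31431) = -298463/251448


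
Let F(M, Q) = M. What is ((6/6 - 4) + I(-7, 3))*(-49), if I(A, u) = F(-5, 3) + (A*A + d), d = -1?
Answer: -1960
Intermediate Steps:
I(A, u) = -6 + A² (I(A, u) = -5 + (A*A - 1) = -5 + (A² - 1) = -5 + (-1 + A²) = -6 + A²)
((6/6 - 4) + I(-7, 3))*(-49) = ((6/6 - 4) + (-6 + (-7)²))*(-49) = ((6*(⅙) - 4) + (-6 + 49))*(-49) = ((1 - 4) + 43)*(-49) = (-3 + 43)*(-49) = 40*(-49) = -1960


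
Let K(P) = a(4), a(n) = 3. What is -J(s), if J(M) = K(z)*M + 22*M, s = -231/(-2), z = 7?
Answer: -5775/2 ≈ -2887.5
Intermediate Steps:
K(P) = 3
s = 231/2 (s = -231*(-½) = 231/2 ≈ 115.50)
J(M) = 25*M (J(M) = 3*M + 22*M = 25*M)
-J(s) = -25*231/2 = -1*5775/2 = -5775/2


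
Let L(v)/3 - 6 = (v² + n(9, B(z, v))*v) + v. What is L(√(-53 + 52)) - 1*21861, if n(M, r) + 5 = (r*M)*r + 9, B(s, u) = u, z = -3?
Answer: -21846 - 12*I ≈ -21846.0 - 12.0*I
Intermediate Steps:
n(M, r) = 4 + M*r² (n(M, r) = -5 + ((r*M)*r + 9) = -5 + ((M*r)*r + 9) = -5 + (M*r² + 9) = -5 + (9 + M*r²) = 4 + M*r²)
L(v) = 18 + 3*v + 3*v² + 3*v*(4 + 9*v²) (L(v) = 18 + 3*((v² + (4 + 9*v²)*v) + v) = 18 + 3*((v² + v*(4 + 9*v²)) + v) = 18 + 3*(v + v² + v*(4 + 9*v²)) = 18 + (3*v + 3*v² + 3*v*(4 + 9*v²)) = 18 + 3*v + 3*v² + 3*v*(4 + 9*v²))
L(√(-53 + 52)) - 1*21861 = (18 + 3*(√(-53 + 52))² + 15*√(-53 + 52) + 27*(√(-53 + 52))³) - 1*21861 = (18 + 3*(√(-1))² + 15*√(-1) + 27*(√(-1))³) - 21861 = (18 + 3*I² + 15*I + 27*I³) - 21861 = (18 + 3*(-1) + 15*I + 27*(-I)) - 21861 = (18 - 3 + 15*I - 27*I) - 21861 = (15 - 12*I) - 21861 = -21846 - 12*I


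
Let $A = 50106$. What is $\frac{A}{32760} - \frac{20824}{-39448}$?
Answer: $\frac{7913023}{3846180} \approx 2.0574$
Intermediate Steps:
$\frac{A}{32760} - \frac{20824}{-39448} = \frac{50106}{32760} - \frac{20824}{-39448} = 50106 \cdot \frac{1}{32760} - - \frac{2603}{4931} = \frac{1193}{780} + \frac{2603}{4931} = \frac{7913023}{3846180}$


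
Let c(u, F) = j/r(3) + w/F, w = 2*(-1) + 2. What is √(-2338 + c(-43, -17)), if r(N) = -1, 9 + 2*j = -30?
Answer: I*√9274/2 ≈ 48.151*I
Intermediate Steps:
j = -39/2 (j = -9/2 + (½)*(-30) = -9/2 - 15 = -39/2 ≈ -19.500)
w = 0 (w = -2 + 2 = 0)
c(u, F) = 39/2 (c(u, F) = -39/2/(-1) + 0/F = -39/2*(-1) + 0 = 39/2 + 0 = 39/2)
√(-2338 + c(-43, -17)) = √(-2338 + 39/2) = √(-4637/2) = I*√9274/2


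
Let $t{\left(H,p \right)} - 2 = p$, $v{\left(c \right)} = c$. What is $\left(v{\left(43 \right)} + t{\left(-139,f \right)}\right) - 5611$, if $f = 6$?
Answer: $-5560$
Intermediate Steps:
$t{\left(H,p \right)} = 2 + p$
$\left(v{\left(43 \right)} + t{\left(-139,f \right)}\right) - 5611 = \left(43 + \left(2 + 6\right)\right) - 5611 = \left(43 + 8\right) - 5611 = 51 - 5611 = -5560$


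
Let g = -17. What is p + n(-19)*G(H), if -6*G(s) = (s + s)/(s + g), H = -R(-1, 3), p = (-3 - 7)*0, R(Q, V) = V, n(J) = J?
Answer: 19/20 ≈ 0.95000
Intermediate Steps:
p = 0 (p = -10*0 = 0)
H = -3 (H = -1*3 = -3)
G(s) = -s/(3*(-17 + s)) (G(s) = -(s + s)/(6*(s - 17)) = -2*s/(6*(-17 + s)) = -s/(3*(-17 + s)))
p + n(-19)*G(H) = 0 - (-19)*(-3)/(-51 + 3*(-3)) = 0 - (-19)*(-3)/(-51 - 9) = 0 - (-19)*(-3)/(-60) = 0 - (-19)*(-3)*(-1)/60 = 0 - 19*(-1/20) = 0 + 19/20 = 19/20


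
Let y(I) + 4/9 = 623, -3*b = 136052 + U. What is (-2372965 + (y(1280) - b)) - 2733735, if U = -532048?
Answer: -47142685/9 ≈ -5.2381e+6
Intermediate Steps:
b = 395996/3 (b = -(136052 - 532048)/3 = -1/3*(-395996) = 395996/3 ≈ 1.3200e+5)
y(I) = 5603/9 (y(I) = -4/9 + 623 = 5603/9)
(-2372965 + (y(1280) - b)) - 2733735 = (-2372965 + (5603/9 - 1*395996/3)) - 2733735 = (-2372965 + (5603/9 - 395996/3)) - 2733735 = (-2372965 - 1182385/9) - 2733735 = -22539070/9 - 2733735 = -47142685/9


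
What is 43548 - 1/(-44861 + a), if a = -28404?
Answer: 3190544221/73265 ≈ 43548.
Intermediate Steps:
43548 - 1/(-44861 + a) = 43548 - 1/(-44861 - 28404) = 43548 - 1/(-73265) = 43548 - 1*(-1/73265) = 43548 + 1/73265 = 3190544221/73265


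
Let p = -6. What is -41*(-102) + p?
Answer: 4176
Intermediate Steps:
-41*(-102) + p = -41*(-102) - 6 = 4182 - 6 = 4176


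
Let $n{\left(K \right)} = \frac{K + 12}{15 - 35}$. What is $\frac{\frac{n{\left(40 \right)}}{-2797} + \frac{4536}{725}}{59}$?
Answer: $\frac{12689077}{119641675} \approx 0.10606$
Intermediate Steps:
$n{\left(K \right)} = - \frac{3}{5} - \frac{K}{20}$ ($n{\left(K \right)} = \frac{12 + K}{-20} = \left(12 + K\right) \left(- \frac{1}{20}\right) = - \frac{3}{5} - \frac{K}{20}$)
$\frac{\frac{n{\left(40 \right)}}{-2797} + \frac{4536}{725}}{59} = \frac{\frac{- \frac{3}{5} - 2}{-2797} + \frac{4536}{725}}{59} = \left(\left(- \frac{3}{5} - 2\right) \left(- \frac{1}{2797}\right) + 4536 \cdot \frac{1}{725}\right) \frac{1}{59} = \left(\left(- \frac{13}{5}\right) \left(- \frac{1}{2797}\right) + \frac{4536}{725}\right) \frac{1}{59} = \left(\frac{13}{13985} + \frac{4536}{725}\right) \frac{1}{59} = \frac{12689077}{2027825} \cdot \frac{1}{59} = \frac{12689077}{119641675}$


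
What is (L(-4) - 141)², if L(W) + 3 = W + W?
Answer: 23104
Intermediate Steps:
L(W) = -3 + 2*W (L(W) = -3 + (W + W) = -3 + 2*W)
(L(-4) - 141)² = ((-3 + 2*(-4)) - 141)² = ((-3 - 8) - 141)² = (-11 - 141)² = (-152)² = 23104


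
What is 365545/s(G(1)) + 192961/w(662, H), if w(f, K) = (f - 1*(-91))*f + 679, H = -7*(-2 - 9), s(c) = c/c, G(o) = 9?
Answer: 182467462886/499165 ≈ 3.6555e+5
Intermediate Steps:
s(c) = 1
H = 77 (H = -7*(-11) = 77)
w(f, K) = 679 + f*(91 + f) (w(f, K) = (f + 91)*f + 679 = (91 + f)*f + 679 = f*(91 + f) + 679 = 679 + f*(91 + f))
365545/s(G(1)) + 192961/w(662, H) = 365545/1 + 192961/(679 + 662² + 91*662) = 365545*1 + 192961/(679 + 438244 + 60242) = 365545 + 192961/499165 = 182467462886/499165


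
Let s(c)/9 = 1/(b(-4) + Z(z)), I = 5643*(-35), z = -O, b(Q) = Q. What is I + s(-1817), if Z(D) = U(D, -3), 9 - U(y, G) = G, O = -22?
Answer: -1580031/8 ≈ -1.9750e+5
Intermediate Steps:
z = 22 (z = -1*(-22) = 22)
U(y, G) = 9 - G
I = -197505
Z(D) = 12 (Z(D) = 9 - 1*(-3) = 9 + 3 = 12)
s(c) = 9/8 (s(c) = 9/(-4 + 12) = 9/8)
I + s(-1817) = -197505 + 9/8 = -1580031/8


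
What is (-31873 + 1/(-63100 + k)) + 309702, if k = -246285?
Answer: 85956125164/309385 ≈ 2.7783e+5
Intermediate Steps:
(-31873 + 1/(-63100 + k)) + 309702 = (-31873 + 1/(-63100 - 246285)) + 309702 = (-31873 + 1/(-309385)) + 309702 = (-31873 - 1/309385) + 309702 = -9861028106/309385 + 309702 = 85956125164/309385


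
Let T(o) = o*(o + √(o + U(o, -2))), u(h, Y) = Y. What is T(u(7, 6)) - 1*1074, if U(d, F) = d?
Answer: -1038 + 12*√3 ≈ -1017.2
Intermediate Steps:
T(o) = o*(o + √2*√o) (T(o) = o*(o + √(o + o)) = o*(o + √(2*o)) = o*(o + √2*√o))
T(u(7, 6)) - 1*1074 = 6*(6 + √2*√6) - 1*1074 = 6*(6 + 2*√3) - 1074 = (36 + 12*√3) - 1074 = -1038 + 12*√3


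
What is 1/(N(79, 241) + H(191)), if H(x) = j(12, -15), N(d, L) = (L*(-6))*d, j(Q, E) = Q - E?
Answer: -1/114207 ≈ -8.7560e-6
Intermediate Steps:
N(d, L) = -6*L*d (N(d, L) = (-6*L)*d = -6*L*d)
H(x) = 27 (H(x) = 12 - 1*(-15) = 12 + 15 = 27)
1/(N(79, 241) + H(191)) = 1/(-6*241*79 + 27) = 1/(-114234 + 27) = 1/(-114207) = -1/114207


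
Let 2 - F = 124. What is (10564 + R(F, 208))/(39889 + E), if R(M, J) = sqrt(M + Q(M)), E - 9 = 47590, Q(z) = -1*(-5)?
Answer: 2641/21872 + 3*I*sqrt(13)/87488 ≈ 0.12075 + 0.00012364*I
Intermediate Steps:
F = -122 (F = 2 - 1*124 = 2 - 124 = -122)
Q(z) = 5
E = 47599 (E = 9 + 47590 = 47599)
R(M, J) = sqrt(5 + M) (R(M, J) = sqrt(M + 5) = sqrt(5 + M))
(10564 + R(F, 208))/(39889 + E) = (10564 + sqrt(5 - 122))/(39889 + 47599) = (10564 + sqrt(-117))/87488 = (10564 + 3*I*sqrt(13))*(1/87488) = 2641/21872 + 3*I*sqrt(13)/87488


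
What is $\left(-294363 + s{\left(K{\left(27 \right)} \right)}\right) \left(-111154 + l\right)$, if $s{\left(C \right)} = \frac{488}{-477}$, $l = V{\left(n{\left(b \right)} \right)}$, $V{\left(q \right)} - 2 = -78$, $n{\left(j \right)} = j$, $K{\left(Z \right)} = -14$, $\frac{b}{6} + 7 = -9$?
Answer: $\frac{15617986605970}{477} \approx 3.2742 \cdot 10^{10}$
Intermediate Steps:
$b = -96$ ($b = -42 + 6 \left(-9\right) = -42 - 54 = -96$)
$V{\left(q \right)} = -76$ ($V{\left(q \right)} = 2 - 78 = -76$)
$l = -76$
$s{\left(C \right)} = - \frac{488}{477}$ ($s{\left(C \right)} = 488 \left(- \frac{1}{477}\right) = - \frac{488}{477}$)
$\left(-294363 + s{\left(K{\left(27 \right)} \right)}\right) \left(-111154 + l\right) = \left(-294363 - \frac{488}{477}\right) \left(-111154 - 76\right) = \left(- \frac{140411639}{477}\right) \left(-111230\right) = \frac{15617986605970}{477}$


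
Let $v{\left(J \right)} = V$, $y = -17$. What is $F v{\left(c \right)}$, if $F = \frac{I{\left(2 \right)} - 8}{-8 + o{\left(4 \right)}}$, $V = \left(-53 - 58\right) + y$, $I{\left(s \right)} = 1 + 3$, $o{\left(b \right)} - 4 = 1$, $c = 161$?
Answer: $- \frac{512}{3} \approx -170.67$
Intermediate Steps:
$o{\left(b \right)} = 5$ ($o{\left(b \right)} = 4 + 1 = 5$)
$I{\left(s \right)} = 4$
$V = -128$ ($V = \left(-53 - 58\right) - 17 = -111 - 17 = -128$)
$v{\left(J \right)} = -128$
$F = \frac{4}{3}$ ($F = \frac{4 - 8}{-8 + 5} = - \frac{4}{-3} = \left(-4\right) \left(- \frac{1}{3}\right) = \frac{4}{3} \approx 1.3333$)
$F v{\left(c \right)} = \frac{4}{3} \left(-128\right) = - \frac{512}{3}$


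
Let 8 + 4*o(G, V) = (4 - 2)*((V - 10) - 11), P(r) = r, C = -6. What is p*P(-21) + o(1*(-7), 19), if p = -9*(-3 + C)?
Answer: -1704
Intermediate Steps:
p = 81 (p = -9*(-3 - 6) = -9*(-9) = 81)
o(G, V) = -25/2 + V/2 (o(G, V) = -2 + ((4 - 2)*((V - 10) - 11))/4 = -2 + (2*((-10 + V) - 11))/4 = -2 + (2*(-21 + V))/4 = -2 + (-42 + 2*V)/4 = -2 + (-21/2 + V/2) = -25/2 + V/2)
p*P(-21) + o(1*(-7), 19) = 81*(-21) + (-25/2 + (1/2)*19) = -1701 + (-25/2 + 19/2) = -1701 - 3 = -1704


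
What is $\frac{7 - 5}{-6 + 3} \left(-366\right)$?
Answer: $244$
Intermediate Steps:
$\frac{7 - 5}{-6 + 3} \left(-366\right) = \frac{2}{-3} \left(-366\right) = 2 \left(- \frac{1}{3}\right) \left(-366\right) = \left(- \frac{2}{3}\right) \left(-366\right) = 244$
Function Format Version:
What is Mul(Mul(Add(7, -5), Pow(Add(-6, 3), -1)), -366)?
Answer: 244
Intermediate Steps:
Mul(Mul(Add(7, -5), Pow(Add(-6, 3), -1)), -366) = Mul(Mul(2, Pow(-3, -1)), -366) = Mul(Mul(2, Rational(-1, 3)), -366) = Mul(Rational(-2, 3), -366) = 244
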